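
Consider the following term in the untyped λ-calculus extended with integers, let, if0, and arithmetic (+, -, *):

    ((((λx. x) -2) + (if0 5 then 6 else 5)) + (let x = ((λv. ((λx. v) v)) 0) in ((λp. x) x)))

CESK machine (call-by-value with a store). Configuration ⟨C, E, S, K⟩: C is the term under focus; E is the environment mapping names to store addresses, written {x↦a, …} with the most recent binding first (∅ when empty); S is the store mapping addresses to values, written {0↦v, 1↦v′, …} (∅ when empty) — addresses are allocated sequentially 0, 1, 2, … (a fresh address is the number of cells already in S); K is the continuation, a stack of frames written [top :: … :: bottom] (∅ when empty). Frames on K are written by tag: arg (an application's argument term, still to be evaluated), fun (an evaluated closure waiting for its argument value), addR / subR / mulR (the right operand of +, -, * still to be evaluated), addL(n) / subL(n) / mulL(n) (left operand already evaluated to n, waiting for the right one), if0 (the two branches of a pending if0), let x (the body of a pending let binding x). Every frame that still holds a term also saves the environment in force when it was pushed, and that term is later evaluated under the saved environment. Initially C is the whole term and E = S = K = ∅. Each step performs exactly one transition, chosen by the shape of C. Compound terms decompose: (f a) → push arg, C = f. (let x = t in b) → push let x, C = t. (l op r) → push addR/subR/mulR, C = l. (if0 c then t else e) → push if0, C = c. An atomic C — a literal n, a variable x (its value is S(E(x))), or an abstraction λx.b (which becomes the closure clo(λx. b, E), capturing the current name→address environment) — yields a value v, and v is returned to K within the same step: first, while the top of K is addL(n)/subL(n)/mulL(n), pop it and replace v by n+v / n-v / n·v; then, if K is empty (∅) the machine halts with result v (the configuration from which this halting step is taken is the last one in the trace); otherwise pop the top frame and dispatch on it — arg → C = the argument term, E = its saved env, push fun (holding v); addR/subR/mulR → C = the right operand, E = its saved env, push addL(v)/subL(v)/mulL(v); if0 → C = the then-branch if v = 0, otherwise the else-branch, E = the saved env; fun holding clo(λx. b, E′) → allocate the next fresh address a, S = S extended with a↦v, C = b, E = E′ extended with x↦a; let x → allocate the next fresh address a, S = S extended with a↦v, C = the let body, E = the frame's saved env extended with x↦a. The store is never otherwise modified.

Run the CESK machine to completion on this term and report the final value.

Answer: 3

Derivation:
0. ⟨C=((((λx. x) -2) + (if0 5 then 6 else 5)) + (let x = ((λv. ((λx. v) v)) 0) in ((λp. x) x))); E=∅; S=∅; K=∅⟩
1. ⟨C=(((λx. x) -2) + (if0 5 then 6 else 5)); E=∅; S=∅; K=[addR]⟩
2. ⟨C=((λx. x) -2); E=∅; S=∅; K=[addR :: addR]⟩
3. ⟨C=(λx. x); E=∅; S=∅; K=[arg :: addR :: addR]⟩
4. ⟨C=-2; E=∅; S=∅; K=[fun :: addR :: addR]⟩
5. ⟨C=x; E={x↦0}; S={0↦-2}; K=[addR :: addR]⟩
6. ⟨C=(if0 5 then 6 else 5); E=∅; S={0↦-2}; K=[addL(-2) :: addR]⟩
7. ⟨C=5; E=∅; S={0↦-2}; K=[if0 :: addL(-2) :: addR]⟩
8. ⟨C=5; E=∅; S={0↦-2}; K=[addL(-2) :: addR]⟩
9. ⟨C=(let x = ((λv. ((λx. v) v)) 0) in ((λp. x) x)); E=∅; S={0↦-2}; K=[addL(3)]⟩
10. ⟨C=((λv. ((λx. v) v)) 0); E=∅; S={0↦-2}; K=[let x :: addL(3)]⟩
11. ⟨C=(λv. ((λx. v) v)); E=∅; S={0↦-2}; K=[arg :: let x :: addL(3)]⟩
12. ⟨C=0; E=∅; S={0↦-2}; K=[fun :: let x :: addL(3)]⟩
13. ⟨C=((λx. v) v); E={v↦1}; S={0↦-2, 1↦0}; K=[let x :: addL(3)]⟩
14. ⟨C=(λx. v); E={v↦1}; S={0↦-2, 1↦0}; K=[arg :: let x :: addL(3)]⟩
15. ⟨C=v; E={v↦1}; S={0↦-2, 1↦0}; K=[fun :: let x :: addL(3)]⟩
16. ⟨C=v; E={x↦2, v↦1}; S={0↦-2, 1↦0, 2↦0}; K=[let x :: addL(3)]⟩
17. ⟨C=((λp. x) x); E={x↦3}; S={0↦-2, 1↦0, 2↦0, 3↦0}; K=[addL(3)]⟩
18. ⟨C=(λp. x); E={x↦3}; S={0↦-2, 1↦0, 2↦0, 3↦0}; K=[arg :: addL(3)]⟩
19. ⟨C=x; E={x↦3}; S={0↦-2, 1↦0, 2↦0, 3↦0}; K=[fun :: addL(3)]⟩
20. ⟨C=x; E={p↦4, x↦3}; S={0↦-2, 1↦0, 2↦0, 3↦0, 4↦0}; K=[addL(3)]⟩
→ final value 3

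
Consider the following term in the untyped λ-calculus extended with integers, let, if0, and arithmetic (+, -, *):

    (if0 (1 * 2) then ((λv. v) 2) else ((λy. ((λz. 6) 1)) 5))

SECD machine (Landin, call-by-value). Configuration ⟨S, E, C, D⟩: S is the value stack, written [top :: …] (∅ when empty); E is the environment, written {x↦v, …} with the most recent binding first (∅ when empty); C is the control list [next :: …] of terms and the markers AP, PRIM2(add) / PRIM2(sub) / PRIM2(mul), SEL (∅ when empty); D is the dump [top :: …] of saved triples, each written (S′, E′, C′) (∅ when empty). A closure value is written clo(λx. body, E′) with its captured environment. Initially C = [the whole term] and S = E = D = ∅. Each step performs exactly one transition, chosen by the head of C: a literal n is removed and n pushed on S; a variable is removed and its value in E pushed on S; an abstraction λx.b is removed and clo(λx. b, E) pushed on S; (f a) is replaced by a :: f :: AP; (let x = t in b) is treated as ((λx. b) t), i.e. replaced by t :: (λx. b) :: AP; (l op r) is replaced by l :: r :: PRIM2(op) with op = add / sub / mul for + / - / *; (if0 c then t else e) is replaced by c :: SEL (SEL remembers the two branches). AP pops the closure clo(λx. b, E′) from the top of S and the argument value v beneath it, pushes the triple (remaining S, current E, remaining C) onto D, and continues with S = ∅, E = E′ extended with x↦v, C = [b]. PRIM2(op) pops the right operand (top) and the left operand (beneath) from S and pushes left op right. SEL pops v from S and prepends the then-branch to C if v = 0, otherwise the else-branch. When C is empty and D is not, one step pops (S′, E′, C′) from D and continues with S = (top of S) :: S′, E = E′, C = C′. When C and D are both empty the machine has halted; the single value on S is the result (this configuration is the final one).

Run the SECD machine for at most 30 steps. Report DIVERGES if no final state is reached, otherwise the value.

step 0: ⟨S=∅; E=∅; C=[(if0 (1 * 2) then ((λv. v) 2) else ((λy. ((λz. 6) 1)) 5))]; D=∅⟩
step 1: ⟨S=∅; E=∅; C=[(1 * 2) :: SEL]; D=∅⟩
step 2: ⟨S=∅; E=∅; C=[1 :: 2 :: PRIM2(mul) :: SEL]; D=∅⟩
step 3: ⟨S=[1]; E=∅; C=[2 :: PRIM2(mul) :: SEL]; D=∅⟩
step 4: ⟨S=[2 :: 1]; E=∅; C=[PRIM2(mul) :: SEL]; D=∅⟩
step 5: ⟨S=[2]; E=∅; C=[SEL]; D=∅⟩
step 6: ⟨S=∅; E=∅; C=[((λy. ((λz. 6) 1)) 5)]; D=∅⟩
step 7: ⟨S=∅; E=∅; C=[5 :: (λy. ((λz. 6) 1)) :: AP]; D=∅⟩
step 8: ⟨S=[5]; E=∅; C=[(λy. ((λz. 6) 1)) :: AP]; D=∅⟩
step 9: ⟨S=[clo(λy. ((λz. 6) 1), ∅) :: 5]; E=∅; C=[AP]; D=∅⟩
step 10: ⟨S=∅; E={y↦5}; C=[((λz. 6) 1)]; D=[(∅, ∅, ∅)]⟩
step 11: ⟨S=∅; E={y↦5}; C=[1 :: (λz. 6) :: AP]; D=[(∅, ∅, ∅)]⟩
step 12: ⟨S=[1]; E={y↦5}; C=[(λz. 6) :: AP]; D=[(∅, ∅, ∅)]⟩
step 13: ⟨S=[clo(λz. 6, {y↦5}) :: 1]; E={y↦5}; C=[AP]; D=[(∅, ∅, ∅)]⟩
step 14: ⟨S=∅; E={z↦1, y↦5}; C=[6]; D=[(∅, {y↦5}, ∅) :: (∅, ∅, ∅)]⟩
step 15: ⟨S=[6]; E={z↦1, y↦5}; C=∅; D=[(∅, {y↦5}, ∅) :: (∅, ∅, ∅)]⟩
step 16: ⟨S=[6]; E={y↦5}; C=∅; D=[(∅, ∅, ∅)]⟩
step 17: ⟨S=[6]; E=∅; C=∅; D=∅⟩
→ final value 6

Answer: 6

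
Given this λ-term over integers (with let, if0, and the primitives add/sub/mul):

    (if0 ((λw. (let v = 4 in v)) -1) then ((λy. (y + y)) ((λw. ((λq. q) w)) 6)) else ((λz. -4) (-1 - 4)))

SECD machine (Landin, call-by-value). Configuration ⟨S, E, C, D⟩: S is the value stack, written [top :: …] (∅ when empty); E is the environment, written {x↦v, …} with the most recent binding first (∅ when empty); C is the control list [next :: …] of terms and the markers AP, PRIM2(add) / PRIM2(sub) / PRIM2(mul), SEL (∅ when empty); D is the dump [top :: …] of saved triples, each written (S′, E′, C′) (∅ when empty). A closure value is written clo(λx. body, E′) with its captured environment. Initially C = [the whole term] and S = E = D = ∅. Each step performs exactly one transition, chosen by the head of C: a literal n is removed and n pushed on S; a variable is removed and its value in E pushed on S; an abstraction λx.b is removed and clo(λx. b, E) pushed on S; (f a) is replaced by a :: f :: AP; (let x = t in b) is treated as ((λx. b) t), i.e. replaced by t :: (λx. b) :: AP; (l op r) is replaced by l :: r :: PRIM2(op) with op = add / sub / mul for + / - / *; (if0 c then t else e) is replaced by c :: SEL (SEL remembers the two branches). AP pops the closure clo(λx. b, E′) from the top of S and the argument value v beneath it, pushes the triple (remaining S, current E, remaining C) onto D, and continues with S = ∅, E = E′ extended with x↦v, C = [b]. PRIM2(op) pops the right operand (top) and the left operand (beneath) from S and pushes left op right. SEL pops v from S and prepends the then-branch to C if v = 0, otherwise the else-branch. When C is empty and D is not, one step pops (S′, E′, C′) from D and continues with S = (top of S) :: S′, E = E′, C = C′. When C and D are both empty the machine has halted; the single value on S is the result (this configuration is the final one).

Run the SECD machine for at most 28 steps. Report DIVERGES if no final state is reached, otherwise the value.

Answer: -4

Execution trace:
step 0: [S=∅ | E=∅ | C=[(if0 ((λw. (let v = 4 in v)) -1) then ((λy. (y + y)) ((λw. ((λq. q) w)) 6)) else ((λz. -4) (-1 - 4)))] | D=∅]
step 1: [S=∅ | E=∅ | C=[((λw. (let v = 4 in v)) -1) :: SEL] | D=∅]
step 2: [S=∅ | E=∅ | C=[-1 :: (λw. (let v = 4 in v)) :: AP :: SEL] | D=∅]
step 3: [S=[-1] | E=∅ | C=[(λw. (let v = 4 in v)) :: AP :: SEL] | D=∅]
step 4: [S=[clo(λw. (let v = 4 in v), ∅) :: -1] | E=∅ | C=[AP :: SEL] | D=∅]
step 5: [S=∅ | E={w↦-1} | C=[(let v = 4 in v)] | D=[(∅, ∅, [SEL])]]
step 6: [S=∅ | E={w↦-1} | C=[4 :: (λv. v) :: AP] | D=[(∅, ∅, [SEL])]]
step 7: [S=[4] | E={w↦-1} | C=[(λv. v) :: AP] | D=[(∅, ∅, [SEL])]]
step 8: [S=[clo(λv. v, {w↦-1}) :: 4] | E={w↦-1} | C=[AP] | D=[(∅, ∅, [SEL])]]
step 9: [S=∅ | E={v↦4, w↦-1} | C=[v] | D=[(∅, {w↦-1}, ∅) :: (∅, ∅, [SEL])]]
step 10: [S=[4] | E={v↦4, w↦-1} | C=∅ | D=[(∅, {w↦-1}, ∅) :: (∅, ∅, [SEL])]]
step 11: [S=[4] | E={w↦-1} | C=∅ | D=[(∅, ∅, [SEL])]]
step 12: [S=[4] | E=∅ | C=[SEL] | D=∅]
step 13: [S=∅ | E=∅ | C=[((λz. -4) (-1 - 4))] | D=∅]
step 14: [S=∅ | E=∅ | C=[(-1 - 4) :: (λz. -4) :: AP] | D=∅]
step 15: [S=∅ | E=∅ | C=[-1 :: 4 :: PRIM2(sub) :: (λz. -4) :: AP] | D=∅]
step 16: [S=[-1] | E=∅ | C=[4 :: PRIM2(sub) :: (λz. -4) :: AP] | D=∅]
step 17: [S=[4 :: -1] | E=∅ | C=[PRIM2(sub) :: (λz. -4) :: AP] | D=∅]
step 18: [S=[-5] | E=∅ | C=[(λz. -4) :: AP] | D=∅]
step 19: [S=[clo(λz. -4, ∅) :: -5] | E=∅ | C=[AP] | D=∅]
step 20: [S=∅ | E={z↦-5} | C=[-4] | D=[(∅, ∅, ∅)]]
step 21: [S=[-4] | E={z↦-5} | C=∅ | D=[(∅, ∅, ∅)]]
step 22: [S=[-4] | E=∅ | C=∅ | D=∅]
→ final value -4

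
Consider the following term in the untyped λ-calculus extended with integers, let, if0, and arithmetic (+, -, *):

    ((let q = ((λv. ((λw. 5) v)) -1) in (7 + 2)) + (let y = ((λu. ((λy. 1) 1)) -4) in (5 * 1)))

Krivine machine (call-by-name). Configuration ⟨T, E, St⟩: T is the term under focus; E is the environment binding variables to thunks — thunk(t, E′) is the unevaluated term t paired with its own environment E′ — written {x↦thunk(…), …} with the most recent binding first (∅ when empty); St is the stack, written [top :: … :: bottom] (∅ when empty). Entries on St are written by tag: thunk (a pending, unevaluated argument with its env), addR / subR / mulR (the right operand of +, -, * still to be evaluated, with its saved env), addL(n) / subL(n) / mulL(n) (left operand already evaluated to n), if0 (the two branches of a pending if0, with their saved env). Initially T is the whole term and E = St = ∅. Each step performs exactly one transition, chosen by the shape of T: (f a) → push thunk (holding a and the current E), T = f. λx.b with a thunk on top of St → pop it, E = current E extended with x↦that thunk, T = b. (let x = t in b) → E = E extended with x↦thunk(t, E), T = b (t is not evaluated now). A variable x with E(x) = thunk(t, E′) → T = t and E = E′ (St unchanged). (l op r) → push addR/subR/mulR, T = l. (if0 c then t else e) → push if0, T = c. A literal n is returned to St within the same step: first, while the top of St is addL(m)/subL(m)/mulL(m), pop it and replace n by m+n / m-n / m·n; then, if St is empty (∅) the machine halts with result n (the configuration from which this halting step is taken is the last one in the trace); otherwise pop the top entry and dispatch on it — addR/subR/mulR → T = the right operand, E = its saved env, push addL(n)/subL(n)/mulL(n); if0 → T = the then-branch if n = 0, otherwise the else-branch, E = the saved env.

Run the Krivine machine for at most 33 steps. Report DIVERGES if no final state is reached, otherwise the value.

Answer: 14

Machine steps:
t=0: <T=((let q = ((λv. ((λw. 5) v)) -1) in (7 + 2)) + (let y = ((λu. ((λy. 1) 1)) -4) in (5 * 1))), E=∅, St=∅>
t=1: <T=(let q = ((λv. ((λw. 5) v)) -1) in (7 + 2)), E=∅, St=[addR]>
t=2: <T=(7 + 2), E={q↦thunk(((λv. ((λw. 5) v)) -1), ∅)}, St=[addR]>
t=3: <T=7, E={q↦thunk(((λv. ((λw. 5) v)) -1), ∅)}, St=[addR :: addR]>
t=4: <T=2, E={q↦thunk(((λv. ((λw. 5) v)) -1), ∅)}, St=[addL(7) :: addR]>
t=5: <T=(let y = ((λu. ((λy. 1) 1)) -4) in (5 * 1)), E=∅, St=[addL(9)]>
t=6: <T=(5 * 1), E={y↦thunk(((λu. ((λy. 1) 1)) -4), ∅)}, St=[addL(9)]>
t=7: <T=5, E={y↦thunk(((λu. ((λy. 1) 1)) -4), ∅)}, St=[mulR :: addL(9)]>
t=8: <T=1, E={y↦thunk(((λu. ((λy. 1) 1)) -4), ∅)}, St=[mulL(5) :: addL(9)]>
→ final value 14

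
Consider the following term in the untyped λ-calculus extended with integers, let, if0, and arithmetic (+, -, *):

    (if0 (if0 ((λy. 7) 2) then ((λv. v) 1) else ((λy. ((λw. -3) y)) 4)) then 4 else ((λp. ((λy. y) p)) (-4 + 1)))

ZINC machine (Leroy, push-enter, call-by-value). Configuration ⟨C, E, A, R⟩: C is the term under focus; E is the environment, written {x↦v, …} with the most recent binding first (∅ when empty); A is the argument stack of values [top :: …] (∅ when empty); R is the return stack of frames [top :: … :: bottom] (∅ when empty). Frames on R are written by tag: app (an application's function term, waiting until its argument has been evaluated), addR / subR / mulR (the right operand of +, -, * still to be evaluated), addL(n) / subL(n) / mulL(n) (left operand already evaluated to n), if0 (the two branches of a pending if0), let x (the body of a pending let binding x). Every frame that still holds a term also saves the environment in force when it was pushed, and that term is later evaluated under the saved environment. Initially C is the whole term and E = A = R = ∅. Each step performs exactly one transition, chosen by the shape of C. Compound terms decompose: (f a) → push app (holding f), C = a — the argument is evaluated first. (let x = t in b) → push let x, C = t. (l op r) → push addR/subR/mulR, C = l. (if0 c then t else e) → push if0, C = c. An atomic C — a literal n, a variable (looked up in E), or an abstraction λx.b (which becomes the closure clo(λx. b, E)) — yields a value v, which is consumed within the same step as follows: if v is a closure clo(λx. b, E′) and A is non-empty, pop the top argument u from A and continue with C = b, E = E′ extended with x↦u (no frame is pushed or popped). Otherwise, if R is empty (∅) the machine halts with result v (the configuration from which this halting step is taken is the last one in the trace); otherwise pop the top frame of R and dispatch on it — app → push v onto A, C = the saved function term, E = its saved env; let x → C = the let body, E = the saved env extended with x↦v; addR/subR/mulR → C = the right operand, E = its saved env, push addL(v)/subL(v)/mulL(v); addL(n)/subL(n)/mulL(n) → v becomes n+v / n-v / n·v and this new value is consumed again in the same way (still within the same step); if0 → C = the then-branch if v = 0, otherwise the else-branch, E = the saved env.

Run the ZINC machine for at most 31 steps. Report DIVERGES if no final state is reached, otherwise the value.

Answer: -3

Execution trace:
step 0: <C=(if0 (if0 ((λy. 7) 2) then ((λv. v) 1) else ((λy. ((λw. -3) y)) 4)) then 4 else ((λp. ((λy. y) p)) (-4 + 1))), E=∅, A=∅, R=∅>
step 1: <C=(if0 ((λy. 7) 2) then ((λv. v) 1) else ((λy. ((λw. -3) y)) 4)), E=∅, A=∅, R=[if0]>
step 2: <C=((λy. 7) 2), E=∅, A=∅, R=[if0 :: if0]>
step 3: <C=2, E=∅, A=∅, R=[app :: if0 :: if0]>
step 4: <C=(λy. 7), E=∅, A=[2], R=[if0 :: if0]>
step 5: <C=7, E={y↦2}, A=∅, R=[if0 :: if0]>
step 6: <C=((λy. ((λw. -3) y)) 4), E=∅, A=∅, R=[if0]>
step 7: <C=4, E=∅, A=∅, R=[app :: if0]>
step 8: <C=(λy. ((λw. -3) y)), E=∅, A=[4], R=[if0]>
step 9: <C=((λw. -3) y), E={y↦4}, A=∅, R=[if0]>
step 10: <C=y, E={y↦4}, A=∅, R=[app :: if0]>
step 11: <C=(λw. -3), E={y↦4}, A=[4], R=[if0]>
step 12: <C=-3, E={w↦4, y↦4}, A=∅, R=[if0]>
step 13: <C=((λp. ((λy. y) p)) (-4 + 1)), E=∅, A=∅, R=∅>
step 14: <C=(-4 + 1), E=∅, A=∅, R=[app]>
step 15: <C=-4, E=∅, A=∅, R=[addR :: app]>
step 16: <C=1, E=∅, A=∅, R=[addL(-4) :: app]>
step 17: <C=(λp. ((λy. y) p)), E=∅, A=[-3], R=∅>
step 18: <C=((λy. y) p), E={p↦-3}, A=∅, R=∅>
step 19: <C=p, E={p↦-3}, A=∅, R=[app]>
step 20: <C=(λy. y), E={p↦-3}, A=[-3], R=∅>
step 21: <C=y, E={y↦-3, p↦-3}, A=∅, R=∅>
→ final value -3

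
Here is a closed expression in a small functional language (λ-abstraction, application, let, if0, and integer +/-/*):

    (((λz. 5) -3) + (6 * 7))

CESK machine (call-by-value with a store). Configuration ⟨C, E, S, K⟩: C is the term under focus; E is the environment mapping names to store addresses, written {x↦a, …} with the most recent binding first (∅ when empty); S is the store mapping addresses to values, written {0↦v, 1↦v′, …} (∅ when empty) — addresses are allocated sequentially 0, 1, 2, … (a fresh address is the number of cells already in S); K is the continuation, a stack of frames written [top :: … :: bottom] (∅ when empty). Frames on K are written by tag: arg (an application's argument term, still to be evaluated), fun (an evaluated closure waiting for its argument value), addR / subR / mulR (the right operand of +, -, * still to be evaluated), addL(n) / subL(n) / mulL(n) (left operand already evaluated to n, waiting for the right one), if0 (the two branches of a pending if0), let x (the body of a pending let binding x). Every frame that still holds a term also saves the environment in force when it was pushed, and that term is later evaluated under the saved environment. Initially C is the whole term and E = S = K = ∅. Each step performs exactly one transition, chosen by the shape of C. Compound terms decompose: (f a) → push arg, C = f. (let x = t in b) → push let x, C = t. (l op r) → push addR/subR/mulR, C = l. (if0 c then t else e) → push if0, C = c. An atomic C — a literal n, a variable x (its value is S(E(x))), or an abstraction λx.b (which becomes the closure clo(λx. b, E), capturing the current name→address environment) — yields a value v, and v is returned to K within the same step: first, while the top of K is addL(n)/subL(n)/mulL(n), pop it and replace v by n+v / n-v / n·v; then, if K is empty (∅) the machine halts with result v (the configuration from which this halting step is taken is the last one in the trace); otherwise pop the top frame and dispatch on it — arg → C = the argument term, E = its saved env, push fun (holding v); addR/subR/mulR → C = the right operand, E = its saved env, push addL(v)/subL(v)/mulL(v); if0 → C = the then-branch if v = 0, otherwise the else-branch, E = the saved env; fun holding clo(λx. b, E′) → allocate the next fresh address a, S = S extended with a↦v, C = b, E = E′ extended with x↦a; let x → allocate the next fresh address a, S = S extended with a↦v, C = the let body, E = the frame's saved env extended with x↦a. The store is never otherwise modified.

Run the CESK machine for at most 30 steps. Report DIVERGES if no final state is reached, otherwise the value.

Answer: 47

Execution trace:
0. [C=(((λz. 5) -3) + (6 * 7)) | E=∅ | S=∅ | K=∅]
1. [C=((λz. 5) -3) | E=∅ | S=∅ | K=[addR]]
2. [C=(λz. 5) | E=∅ | S=∅ | K=[arg :: addR]]
3. [C=-3 | E=∅ | S=∅ | K=[fun :: addR]]
4. [C=5 | E={z↦0} | S={0↦-3} | K=[addR]]
5. [C=(6 * 7) | E=∅ | S={0↦-3} | K=[addL(5)]]
6. [C=6 | E=∅ | S={0↦-3} | K=[mulR :: addL(5)]]
7. [C=7 | E=∅ | S={0↦-3} | K=[mulL(6) :: addL(5)]]
→ final value 47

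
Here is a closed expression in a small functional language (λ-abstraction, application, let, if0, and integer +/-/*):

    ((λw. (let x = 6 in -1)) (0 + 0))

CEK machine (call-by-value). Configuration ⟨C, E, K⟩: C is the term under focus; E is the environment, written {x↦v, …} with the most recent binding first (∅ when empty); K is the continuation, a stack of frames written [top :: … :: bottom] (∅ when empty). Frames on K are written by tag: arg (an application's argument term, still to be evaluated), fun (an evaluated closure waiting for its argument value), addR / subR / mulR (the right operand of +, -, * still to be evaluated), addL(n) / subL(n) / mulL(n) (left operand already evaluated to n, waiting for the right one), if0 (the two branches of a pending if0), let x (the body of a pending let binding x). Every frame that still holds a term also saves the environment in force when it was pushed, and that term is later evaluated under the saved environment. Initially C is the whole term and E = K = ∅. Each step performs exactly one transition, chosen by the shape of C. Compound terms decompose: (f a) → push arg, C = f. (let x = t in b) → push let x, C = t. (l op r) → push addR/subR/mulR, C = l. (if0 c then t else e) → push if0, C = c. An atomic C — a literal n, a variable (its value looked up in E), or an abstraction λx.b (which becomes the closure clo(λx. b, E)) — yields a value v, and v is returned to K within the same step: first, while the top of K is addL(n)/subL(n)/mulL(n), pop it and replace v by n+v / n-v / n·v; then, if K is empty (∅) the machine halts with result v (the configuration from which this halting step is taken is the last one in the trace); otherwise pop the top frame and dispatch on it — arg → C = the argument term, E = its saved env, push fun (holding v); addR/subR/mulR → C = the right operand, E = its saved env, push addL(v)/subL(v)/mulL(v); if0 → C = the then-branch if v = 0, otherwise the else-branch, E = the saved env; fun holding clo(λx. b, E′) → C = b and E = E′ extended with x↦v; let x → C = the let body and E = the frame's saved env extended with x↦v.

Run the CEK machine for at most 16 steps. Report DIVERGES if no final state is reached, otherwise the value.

0. ⟨C=((λw. (let x = 6 in -1)) (0 + 0)); E=∅; K=∅⟩
1. ⟨C=(λw. (let x = 6 in -1)); E=∅; K=[arg]⟩
2. ⟨C=(0 + 0); E=∅; K=[fun]⟩
3. ⟨C=0; E=∅; K=[addR :: fun]⟩
4. ⟨C=0; E=∅; K=[addL(0) :: fun]⟩
5. ⟨C=(let x = 6 in -1); E={w↦0}; K=∅⟩
6. ⟨C=6; E={w↦0}; K=[let x]⟩
7. ⟨C=-1; E={x↦6, w↦0}; K=∅⟩
→ final value -1

Answer: -1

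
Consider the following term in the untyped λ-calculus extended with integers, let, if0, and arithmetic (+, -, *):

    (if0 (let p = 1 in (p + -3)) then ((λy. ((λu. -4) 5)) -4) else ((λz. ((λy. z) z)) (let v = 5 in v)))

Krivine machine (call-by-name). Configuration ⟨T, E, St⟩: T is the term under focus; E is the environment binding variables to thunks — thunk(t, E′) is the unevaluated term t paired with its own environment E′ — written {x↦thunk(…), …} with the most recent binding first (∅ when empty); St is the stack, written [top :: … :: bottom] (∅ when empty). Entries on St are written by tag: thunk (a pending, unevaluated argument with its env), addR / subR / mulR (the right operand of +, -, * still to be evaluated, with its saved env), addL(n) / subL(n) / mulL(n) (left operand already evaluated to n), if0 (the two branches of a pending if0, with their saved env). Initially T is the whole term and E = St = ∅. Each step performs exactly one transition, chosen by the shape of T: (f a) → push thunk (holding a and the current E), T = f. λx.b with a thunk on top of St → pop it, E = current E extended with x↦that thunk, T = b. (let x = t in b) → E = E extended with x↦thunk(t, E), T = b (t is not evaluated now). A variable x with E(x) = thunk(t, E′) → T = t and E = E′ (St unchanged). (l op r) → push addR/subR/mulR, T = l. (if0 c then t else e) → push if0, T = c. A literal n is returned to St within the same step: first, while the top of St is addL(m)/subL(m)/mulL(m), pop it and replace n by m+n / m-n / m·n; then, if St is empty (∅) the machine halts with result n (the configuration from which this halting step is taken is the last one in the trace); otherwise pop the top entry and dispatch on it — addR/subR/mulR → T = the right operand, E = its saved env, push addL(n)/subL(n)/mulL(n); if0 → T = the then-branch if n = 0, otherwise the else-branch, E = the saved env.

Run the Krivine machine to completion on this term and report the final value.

t=0: ⟨T=(if0 (let p = 1 in (p + -3)) then ((λy. ((λu. -4) 5)) -4) else ((λz. ((λy. z) z)) (let v = 5 in v))); E=∅; St=∅⟩
t=1: ⟨T=(let p = 1 in (p + -3)); E=∅; St=[if0]⟩
t=2: ⟨T=(p + -3); E={p↦thunk(1, ∅)}; St=[if0]⟩
t=3: ⟨T=p; E={p↦thunk(1, ∅)}; St=[addR :: if0]⟩
t=4: ⟨T=1; E=∅; St=[addR :: if0]⟩
t=5: ⟨T=-3; E={p↦thunk(1, ∅)}; St=[addL(1) :: if0]⟩
t=6: ⟨T=((λz. ((λy. z) z)) (let v = 5 in v)); E=∅; St=∅⟩
t=7: ⟨T=(λz. ((λy. z) z)); E=∅; St=[thunk]⟩
t=8: ⟨T=((λy. z) z); E={z↦thunk((let v = 5 in v), ∅)}; St=∅⟩
t=9: ⟨T=(λy. z); E={z↦thunk((let v = 5 in v), ∅)}; St=[thunk]⟩
t=10: ⟨T=z; E={y↦thunk(z, {z↦thunk((let v = 5 in v), ∅)}), z↦thunk((let v = 5 in v), ∅)}; St=∅⟩
t=11: ⟨T=(let v = 5 in v); E=∅; St=∅⟩
t=12: ⟨T=v; E={v↦thunk(5, ∅)}; St=∅⟩
t=13: ⟨T=5; E=∅; St=∅⟩
→ final value 5

Answer: 5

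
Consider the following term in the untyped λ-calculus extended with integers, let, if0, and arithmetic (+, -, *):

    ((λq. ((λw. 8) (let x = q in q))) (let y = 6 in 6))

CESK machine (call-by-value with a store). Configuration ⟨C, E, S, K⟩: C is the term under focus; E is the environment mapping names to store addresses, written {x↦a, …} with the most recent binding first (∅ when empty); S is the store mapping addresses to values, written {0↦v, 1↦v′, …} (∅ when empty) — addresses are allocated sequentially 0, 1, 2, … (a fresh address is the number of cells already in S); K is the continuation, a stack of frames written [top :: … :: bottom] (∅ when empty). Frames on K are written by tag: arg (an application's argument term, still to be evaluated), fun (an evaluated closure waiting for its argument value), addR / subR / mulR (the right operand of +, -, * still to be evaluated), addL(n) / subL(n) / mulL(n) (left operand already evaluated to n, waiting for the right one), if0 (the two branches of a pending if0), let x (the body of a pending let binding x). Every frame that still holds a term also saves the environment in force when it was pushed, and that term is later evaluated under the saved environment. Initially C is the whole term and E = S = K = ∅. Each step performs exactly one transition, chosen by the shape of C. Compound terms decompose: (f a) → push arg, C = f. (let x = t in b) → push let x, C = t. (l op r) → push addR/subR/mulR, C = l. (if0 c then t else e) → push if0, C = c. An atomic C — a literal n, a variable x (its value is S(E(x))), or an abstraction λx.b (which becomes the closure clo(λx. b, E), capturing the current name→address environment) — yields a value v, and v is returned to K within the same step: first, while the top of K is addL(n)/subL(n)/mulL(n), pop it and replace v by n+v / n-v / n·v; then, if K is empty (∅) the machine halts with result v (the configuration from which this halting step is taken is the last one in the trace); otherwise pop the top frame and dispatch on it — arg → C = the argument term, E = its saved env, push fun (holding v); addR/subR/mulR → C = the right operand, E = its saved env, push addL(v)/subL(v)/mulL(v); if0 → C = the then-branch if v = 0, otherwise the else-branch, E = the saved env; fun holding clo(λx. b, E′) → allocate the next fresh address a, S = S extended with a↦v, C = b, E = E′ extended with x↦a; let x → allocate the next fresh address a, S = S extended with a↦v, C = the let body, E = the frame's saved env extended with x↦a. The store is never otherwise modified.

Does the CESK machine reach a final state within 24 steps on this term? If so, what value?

Answer: 8

Execution trace:
0. [C=((λq. ((λw. 8) (let x = q in q))) (let y = 6 in 6)) | E=∅ | S=∅ | K=∅]
1. [C=(λq. ((λw. 8) (let x = q in q))) | E=∅ | S=∅ | K=[arg]]
2. [C=(let y = 6 in 6) | E=∅ | S=∅ | K=[fun]]
3. [C=6 | E=∅ | S=∅ | K=[let y :: fun]]
4. [C=6 | E={y↦0} | S={0↦6} | K=[fun]]
5. [C=((λw. 8) (let x = q in q)) | E={q↦1} | S={0↦6, 1↦6} | K=∅]
6. [C=(λw. 8) | E={q↦1} | S={0↦6, 1↦6} | K=[arg]]
7. [C=(let x = q in q) | E={q↦1} | S={0↦6, 1↦6} | K=[fun]]
8. [C=q | E={q↦1} | S={0↦6, 1↦6} | K=[let x :: fun]]
9. [C=q | E={x↦2, q↦1} | S={0↦6, 1↦6, 2↦6} | K=[fun]]
10. [C=8 | E={w↦3, q↦1} | S={0↦6, 1↦6, 2↦6, 3↦6} | K=∅]
→ final value 8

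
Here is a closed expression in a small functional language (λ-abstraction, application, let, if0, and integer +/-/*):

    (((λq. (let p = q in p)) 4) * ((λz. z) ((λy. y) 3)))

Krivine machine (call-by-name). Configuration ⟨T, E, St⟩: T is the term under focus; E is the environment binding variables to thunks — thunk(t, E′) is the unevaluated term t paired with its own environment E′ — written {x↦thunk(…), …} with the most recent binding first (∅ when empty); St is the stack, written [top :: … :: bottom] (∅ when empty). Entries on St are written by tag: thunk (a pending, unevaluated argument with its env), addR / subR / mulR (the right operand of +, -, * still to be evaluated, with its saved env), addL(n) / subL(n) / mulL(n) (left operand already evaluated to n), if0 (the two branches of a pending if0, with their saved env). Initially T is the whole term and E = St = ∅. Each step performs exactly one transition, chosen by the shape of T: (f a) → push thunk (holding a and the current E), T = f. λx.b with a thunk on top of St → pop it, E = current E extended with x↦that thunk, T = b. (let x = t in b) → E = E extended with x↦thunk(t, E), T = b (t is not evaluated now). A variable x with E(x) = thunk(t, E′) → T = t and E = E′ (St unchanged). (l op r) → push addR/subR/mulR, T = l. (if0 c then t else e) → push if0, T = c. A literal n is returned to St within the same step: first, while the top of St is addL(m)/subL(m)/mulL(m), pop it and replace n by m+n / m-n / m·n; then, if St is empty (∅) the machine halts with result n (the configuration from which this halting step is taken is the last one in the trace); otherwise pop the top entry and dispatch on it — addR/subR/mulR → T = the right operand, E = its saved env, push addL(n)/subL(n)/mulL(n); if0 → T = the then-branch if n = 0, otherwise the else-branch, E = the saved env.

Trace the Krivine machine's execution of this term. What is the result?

0. ⟨T=(((λq. (let p = q in p)) 4) * ((λz. z) ((λy. y) 3))); E=∅; St=∅⟩
1. ⟨T=((λq. (let p = q in p)) 4); E=∅; St=[mulR]⟩
2. ⟨T=(λq. (let p = q in p)); E=∅; St=[thunk :: mulR]⟩
3. ⟨T=(let p = q in p); E={q↦thunk(4, ∅)}; St=[mulR]⟩
4. ⟨T=p; E={p↦thunk(q, {q↦thunk(4, ∅)}), q↦thunk(4, ∅)}; St=[mulR]⟩
5. ⟨T=q; E={q↦thunk(4, ∅)}; St=[mulR]⟩
6. ⟨T=4; E=∅; St=[mulR]⟩
7. ⟨T=((λz. z) ((λy. y) 3)); E=∅; St=[mulL(4)]⟩
8. ⟨T=(λz. z); E=∅; St=[thunk :: mulL(4)]⟩
9. ⟨T=z; E={z↦thunk(((λy. y) 3), ∅)}; St=[mulL(4)]⟩
10. ⟨T=((λy. y) 3); E=∅; St=[mulL(4)]⟩
11. ⟨T=(λy. y); E=∅; St=[thunk :: mulL(4)]⟩
12. ⟨T=y; E={y↦thunk(3, ∅)}; St=[mulL(4)]⟩
13. ⟨T=3; E=∅; St=[mulL(4)]⟩
→ final value 12

Answer: 12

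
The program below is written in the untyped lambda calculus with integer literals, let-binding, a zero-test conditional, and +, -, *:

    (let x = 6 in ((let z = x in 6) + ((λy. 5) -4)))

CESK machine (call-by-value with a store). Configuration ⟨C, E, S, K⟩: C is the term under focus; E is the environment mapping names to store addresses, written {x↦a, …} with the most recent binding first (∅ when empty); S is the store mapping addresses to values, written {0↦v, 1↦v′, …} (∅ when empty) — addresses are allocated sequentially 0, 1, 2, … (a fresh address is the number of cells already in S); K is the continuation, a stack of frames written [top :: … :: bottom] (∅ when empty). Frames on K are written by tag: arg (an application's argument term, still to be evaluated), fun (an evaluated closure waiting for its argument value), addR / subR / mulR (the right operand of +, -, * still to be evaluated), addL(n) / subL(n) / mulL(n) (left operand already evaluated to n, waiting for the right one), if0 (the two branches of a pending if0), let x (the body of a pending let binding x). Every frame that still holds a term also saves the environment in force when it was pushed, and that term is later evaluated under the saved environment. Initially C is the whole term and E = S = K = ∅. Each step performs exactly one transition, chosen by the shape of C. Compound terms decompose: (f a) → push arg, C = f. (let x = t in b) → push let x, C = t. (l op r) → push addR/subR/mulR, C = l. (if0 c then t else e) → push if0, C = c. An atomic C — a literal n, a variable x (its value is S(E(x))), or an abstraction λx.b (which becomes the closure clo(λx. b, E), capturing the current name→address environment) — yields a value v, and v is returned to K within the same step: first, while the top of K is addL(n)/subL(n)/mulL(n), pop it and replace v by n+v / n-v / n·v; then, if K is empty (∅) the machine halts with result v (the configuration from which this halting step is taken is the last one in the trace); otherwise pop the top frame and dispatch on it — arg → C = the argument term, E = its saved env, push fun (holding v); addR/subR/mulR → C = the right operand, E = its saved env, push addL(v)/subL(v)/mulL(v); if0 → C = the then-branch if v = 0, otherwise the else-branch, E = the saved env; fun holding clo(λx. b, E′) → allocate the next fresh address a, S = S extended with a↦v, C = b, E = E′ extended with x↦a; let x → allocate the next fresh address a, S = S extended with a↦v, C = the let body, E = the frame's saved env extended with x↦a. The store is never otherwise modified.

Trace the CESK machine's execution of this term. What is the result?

Answer: 11

Machine steps:
t=0: <C=(let x = 6 in ((let z = x in 6) + ((λy. 5) -4))), E=∅, S=∅, K=∅>
t=1: <C=6, E=∅, S=∅, K=[let x]>
t=2: <C=((let z = x in 6) + ((λy. 5) -4)), E={x↦0}, S={0↦6}, K=∅>
t=3: <C=(let z = x in 6), E={x↦0}, S={0↦6}, K=[addR]>
t=4: <C=x, E={x↦0}, S={0↦6}, K=[let z :: addR]>
t=5: <C=6, E={z↦1, x↦0}, S={0↦6, 1↦6}, K=[addR]>
t=6: <C=((λy. 5) -4), E={x↦0}, S={0↦6, 1↦6}, K=[addL(6)]>
t=7: <C=(λy. 5), E={x↦0}, S={0↦6, 1↦6}, K=[arg :: addL(6)]>
t=8: <C=-4, E={x↦0}, S={0↦6, 1↦6}, K=[fun :: addL(6)]>
t=9: <C=5, E={y↦2, x↦0}, S={0↦6, 1↦6, 2↦-4}, K=[addL(6)]>
→ final value 11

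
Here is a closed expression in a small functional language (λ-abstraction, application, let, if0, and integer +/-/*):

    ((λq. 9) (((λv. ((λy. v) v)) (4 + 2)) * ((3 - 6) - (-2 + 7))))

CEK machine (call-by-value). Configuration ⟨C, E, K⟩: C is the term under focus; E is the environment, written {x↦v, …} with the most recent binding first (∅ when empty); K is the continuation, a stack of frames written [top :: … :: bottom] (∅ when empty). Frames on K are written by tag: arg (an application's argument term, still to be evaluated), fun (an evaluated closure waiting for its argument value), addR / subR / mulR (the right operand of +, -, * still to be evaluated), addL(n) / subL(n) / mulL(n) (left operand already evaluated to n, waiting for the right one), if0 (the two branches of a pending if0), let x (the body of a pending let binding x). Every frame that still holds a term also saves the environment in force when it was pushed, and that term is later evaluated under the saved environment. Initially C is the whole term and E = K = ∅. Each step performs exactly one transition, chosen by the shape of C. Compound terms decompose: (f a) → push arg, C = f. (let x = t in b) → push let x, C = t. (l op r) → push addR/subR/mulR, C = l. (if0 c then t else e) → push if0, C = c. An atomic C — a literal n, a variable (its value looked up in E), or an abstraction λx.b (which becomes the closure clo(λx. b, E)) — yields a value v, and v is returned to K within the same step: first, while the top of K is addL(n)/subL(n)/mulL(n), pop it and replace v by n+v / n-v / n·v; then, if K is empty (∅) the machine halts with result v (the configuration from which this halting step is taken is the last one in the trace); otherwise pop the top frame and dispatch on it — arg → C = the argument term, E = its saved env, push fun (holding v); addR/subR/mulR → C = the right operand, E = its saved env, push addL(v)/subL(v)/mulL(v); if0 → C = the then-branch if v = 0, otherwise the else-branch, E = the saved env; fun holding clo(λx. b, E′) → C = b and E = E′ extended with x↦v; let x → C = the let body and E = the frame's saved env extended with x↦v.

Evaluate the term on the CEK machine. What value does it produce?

Answer: 9

Execution trace:
step 0: ⟨C=((λq. 9) (((λv. ((λy. v) v)) (4 + 2)) * ((3 - 6) - (-2 + 7)))); E=∅; K=∅⟩
step 1: ⟨C=(λq. 9); E=∅; K=[arg]⟩
step 2: ⟨C=(((λv. ((λy. v) v)) (4 + 2)) * ((3 - 6) - (-2 + 7))); E=∅; K=[fun]⟩
step 3: ⟨C=((λv. ((λy. v) v)) (4 + 2)); E=∅; K=[mulR :: fun]⟩
step 4: ⟨C=(λv. ((λy. v) v)); E=∅; K=[arg :: mulR :: fun]⟩
step 5: ⟨C=(4 + 2); E=∅; K=[fun :: mulR :: fun]⟩
step 6: ⟨C=4; E=∅; K=[addR :: fun :: mulR :: fun]⟩
step 7: ⟨C=2; E=∅; K=[addL(4) :: fun :: mulR :: fun]⟩
step 8: ⟨C=((λy. v) v); E={v↦6}; K=[mulR :: fun]⟩
step 9: ⟨C=(λy. v); E={v↦6}; K=[arg :: mulR :: fun]⟩
step 10: ⟨C=v; E={v↦6}; K=[fun :: mulR :: fun]⟩
step 11: ⟨C=v; E={y↦6, v↦6}; K=[mulR :: fun]⟩
step 12: ⟨C=((3 - 6) - (-2 + 7)); E=∅; K=[mulL(6) :: fun]⟩
step 13: ⟨C=(3 - 6); E=∅; K=[subR :: mulL(6) :: fun]⟩
step 14: ⟨C=3; E=∅; K=[subR :: subR :: mulL(6) :: fun]⟩
step 15: ⟨C=6; E=∅; K=[subL(3) :: subR :: mulL(6) :: fun]⟩
step 16: ⟨C=(-2 + 7); E=∅; K=[subL(-3) :: mulL(6) :: fun]⟩
step 17: ⟨C=-2; E=∅; K=[addR :: subL(-3) :: mulL(6) :: fun]⟩
step 18: ⟨C=7; E=∅; K=[addL(-2) :: subL(-3) :: mulL(6) :: fun]⟩
step 19: ⟨C=9; E={q↦-48}; K=∅⟩
→ final value 9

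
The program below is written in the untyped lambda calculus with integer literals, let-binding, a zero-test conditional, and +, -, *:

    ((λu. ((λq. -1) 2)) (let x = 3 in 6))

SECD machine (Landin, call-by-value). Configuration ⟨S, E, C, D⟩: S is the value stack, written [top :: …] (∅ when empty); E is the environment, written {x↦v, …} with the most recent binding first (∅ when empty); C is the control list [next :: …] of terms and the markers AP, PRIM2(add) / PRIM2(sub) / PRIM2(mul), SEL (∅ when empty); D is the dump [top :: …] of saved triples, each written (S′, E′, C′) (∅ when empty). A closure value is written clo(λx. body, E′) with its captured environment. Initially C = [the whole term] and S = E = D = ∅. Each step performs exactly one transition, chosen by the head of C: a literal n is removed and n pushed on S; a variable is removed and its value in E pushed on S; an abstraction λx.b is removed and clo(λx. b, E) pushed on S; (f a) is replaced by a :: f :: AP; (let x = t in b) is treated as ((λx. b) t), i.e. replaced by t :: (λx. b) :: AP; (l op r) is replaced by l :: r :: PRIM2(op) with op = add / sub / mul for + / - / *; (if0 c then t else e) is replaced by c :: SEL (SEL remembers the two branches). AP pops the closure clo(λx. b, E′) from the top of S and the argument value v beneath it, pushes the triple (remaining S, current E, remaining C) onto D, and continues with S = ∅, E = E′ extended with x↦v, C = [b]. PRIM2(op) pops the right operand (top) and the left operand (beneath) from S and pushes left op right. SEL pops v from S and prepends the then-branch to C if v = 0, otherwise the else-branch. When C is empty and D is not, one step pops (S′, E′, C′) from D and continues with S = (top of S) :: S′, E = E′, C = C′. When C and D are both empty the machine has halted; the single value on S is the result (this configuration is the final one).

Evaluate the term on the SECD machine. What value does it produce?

Answer: -1

Derivation:
0. <S=∅, E=∅, C=[((λu. ((λq. -1) 2)) (let x = 3 in 6))], D=∅>
1. <S=∅, E=∅, C=[(let x = 3 in 6) :: (λu. ((λq. -1) 2)) :: AP], D=∅>
2. <S=∅, E=∅, C=[3 :: (λx. 6) :: AP :: (λu. ((λq. -1) 2)) :: AP], D=∅>
3. <S=[3], E=∅, C=[(λx. 6) :: AP :: (λu. ((λq. -1) 2)) :: AP], D=∅>
4. <S=[clo(λx. 6, ∅) :: 3], E=∅, C=[AP :: (λu. ((λq. -1) 2)) :: AP], D=∅>
5. <S=∅, E={x↦3}, C=[6], D=[(∅, ∅, [(λu. ((λq. -1) 2)) :: AP])]>
6. <S=[6], E={x↦3}, C=∅, D=[(∅, ∅, [(λu. ((λq. -1) 2)) :: AP])]>
7. <S=[6], E=∅, C=[(λu. ((λq. -1) 2)) :: AP], D=∅>
8. <S=[clo(λu. ((λq. -1) 2), ∅) :: 6], E=∅, C=[AP], D=∅>
9. <S=∅, E={u↦6}, C=[((λq. -1) 2)], D=[(∅, ∅, ∅)]>
10. <S=∅, E={u↦6}, C=[2 :: (λq. -1) :: AP], D=[(∅, ∅, ∅)]>
11. <S=[2], E={u↦6}, C=[(λq. -1) :: AP], D=[(∅, ∅, ∅)]>
12. <S=[clo(λq. -1, {u↦6}) :: 2], E={u↦6}, C=[AP], D=[(∅, ∅, ∅)]>
13. <S=∅, E={q↦2, u↦6}, C=[-1], D=[(∅, {u↦6}, ∅) :: (∅, ∅, ∅)]>
14. <S=[-1], E={q↦2, u↦6}, C=∅, D=[(∅, {u↦6}, ∅) :: (∅, ∅, ∅)]>
15. <S=[-1], E={u↦6}, C=∅, D=[(∅, ∅, ∅)]>
16. <S=[-1], E=∅, C=∅, D=∅>
→ final value -1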